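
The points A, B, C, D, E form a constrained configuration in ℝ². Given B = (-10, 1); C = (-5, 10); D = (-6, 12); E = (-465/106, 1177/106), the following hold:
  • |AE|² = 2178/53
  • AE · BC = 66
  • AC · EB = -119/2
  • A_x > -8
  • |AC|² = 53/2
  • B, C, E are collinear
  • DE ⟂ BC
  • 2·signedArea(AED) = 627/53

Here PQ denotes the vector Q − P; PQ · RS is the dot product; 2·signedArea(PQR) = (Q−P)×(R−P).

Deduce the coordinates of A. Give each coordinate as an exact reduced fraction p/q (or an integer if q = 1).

A = (-15/2, 11/2)

1. A_x = -15/2  [line -95/106·x + -171/106·y + 114/53 = 0 ∩ |AC|² = 53/2]
2. A_y = 11/2  [line -95/106·x + -171/106·y + 114/53 = 0 ∩ |AC|² = 53/2]
   → A = (-15/2, 11/2)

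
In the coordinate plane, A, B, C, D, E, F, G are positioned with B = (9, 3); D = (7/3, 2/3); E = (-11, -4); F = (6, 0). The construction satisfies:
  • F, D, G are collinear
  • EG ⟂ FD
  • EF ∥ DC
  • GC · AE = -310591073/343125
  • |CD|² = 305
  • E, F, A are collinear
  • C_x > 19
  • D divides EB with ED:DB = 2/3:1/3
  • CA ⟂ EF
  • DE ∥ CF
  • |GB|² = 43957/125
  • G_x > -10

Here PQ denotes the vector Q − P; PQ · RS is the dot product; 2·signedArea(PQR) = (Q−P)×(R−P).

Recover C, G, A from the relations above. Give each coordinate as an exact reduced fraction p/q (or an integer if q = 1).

1. C_x = 58/3  [DE ∥ CF ∩ EF ∥ DC]
2. C_y = 14/3  [DE ∥ CF ∩ EF ∥ DC]
   → C = (58/3, 14/3)
3. G_x = -1219/125  [F, D, G are collinear ∩ EG ⟂ FD]
4. G_y = 358/125  [F, D, G are collinear ∩ EG ⟂ FD]
   → G = (-1219/125, 358/125)
5. A_x = 18002/915  [E, F, A are collinear ∩ CA ⟂ EF]
6. A_y = 2944/915  [E, F, A are collinear ∩ CA ⟂ EF]
   → A = (18002/915, 2944/915)

A = (18002/915, 2944/915)
C = (58/3, 14/3)
G = (-1219/125, 358/125)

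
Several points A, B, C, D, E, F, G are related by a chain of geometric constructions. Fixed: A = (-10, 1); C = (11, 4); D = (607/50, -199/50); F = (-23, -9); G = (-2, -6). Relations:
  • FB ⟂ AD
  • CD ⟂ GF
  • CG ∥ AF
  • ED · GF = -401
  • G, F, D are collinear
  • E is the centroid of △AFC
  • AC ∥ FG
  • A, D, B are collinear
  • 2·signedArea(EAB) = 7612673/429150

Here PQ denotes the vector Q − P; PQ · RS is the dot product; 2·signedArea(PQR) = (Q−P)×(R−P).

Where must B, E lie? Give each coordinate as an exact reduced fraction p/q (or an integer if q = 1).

1. B_x = -2894323/143050  [A, D, B are collinear ∩ FB ⟂ AD]
2. B_y = 472311/143050  [A, D, B are collinear ∩ FB ⟂ AD]
   → B = (-2894323/143050, 472311/143050)
3. E_x = -22/3  [E is the centroid of △AFC]
4. E_y = -4/3  [E is the centroid of △AFC]
   → E = (-22/3, -4/3)

B = (-2894323/143050, 472311/143050)
E = (-22/3, -4/3)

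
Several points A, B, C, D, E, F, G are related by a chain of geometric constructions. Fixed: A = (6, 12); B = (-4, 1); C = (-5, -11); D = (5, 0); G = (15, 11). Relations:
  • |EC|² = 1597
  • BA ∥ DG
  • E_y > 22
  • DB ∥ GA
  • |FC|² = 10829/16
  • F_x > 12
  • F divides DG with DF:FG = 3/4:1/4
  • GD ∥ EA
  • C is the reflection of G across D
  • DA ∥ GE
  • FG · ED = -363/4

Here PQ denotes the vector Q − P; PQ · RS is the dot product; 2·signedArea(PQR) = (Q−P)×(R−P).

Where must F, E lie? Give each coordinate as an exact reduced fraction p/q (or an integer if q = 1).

1. F_x = 25/2  [F divides DG with DF:FG = 3/4:1/4]
2. F_y = 33/4  [F divides DG with DF:FG = 3/4:1/4]
   → F = (25/2, 33/4)
3. E_x = 16  [GD ∥ EA ∩ DA ∥ GE]
4. E_y = 23  [GD ∥ EA ∩ DA ∥ GE]
   → E = (16, 23)

E = (16, 23)
F = (25/2, 33/4)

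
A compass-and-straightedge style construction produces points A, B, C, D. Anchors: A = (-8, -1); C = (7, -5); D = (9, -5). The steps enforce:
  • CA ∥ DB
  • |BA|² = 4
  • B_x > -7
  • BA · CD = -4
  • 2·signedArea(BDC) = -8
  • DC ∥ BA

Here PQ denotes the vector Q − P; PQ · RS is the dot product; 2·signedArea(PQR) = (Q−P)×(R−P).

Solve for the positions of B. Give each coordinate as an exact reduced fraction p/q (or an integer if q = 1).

1. B_x = -6  [DC ∥ BA ∩ CA ∥ DB]
2. B_y = -1  [DC ∥ BA ∩ CA ∥ DB]
   → B = (-6, -1)

B = (-6, -1)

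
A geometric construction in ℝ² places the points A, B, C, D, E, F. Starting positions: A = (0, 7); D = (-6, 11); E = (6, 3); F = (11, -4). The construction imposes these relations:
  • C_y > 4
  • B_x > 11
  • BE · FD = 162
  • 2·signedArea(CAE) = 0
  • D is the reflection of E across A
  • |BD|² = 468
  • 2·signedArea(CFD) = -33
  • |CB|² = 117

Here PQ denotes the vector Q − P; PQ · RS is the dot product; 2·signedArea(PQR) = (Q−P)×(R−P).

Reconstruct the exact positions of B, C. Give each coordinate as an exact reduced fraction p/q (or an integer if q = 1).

B = (12, -1)
C = (3, 5)

1. B_x = 12  [line 17·x + -15·y + -219 = 0 ∩ |BD|² = 468]
2. B_y = -1  [line 17·x + -15·y + -219 = 0 ∩ |BD|² = 468]
   → B = (12, -1)
3. C_x = 3  [2·signedArea(CAE) = 0 ∩ 2·signedArea(CFD) = -33]
4. C_y = 5  [2·signedArea(CAE) = 0 ∩ 2·signedArea(CFD) = -33]
   → C = (3, 5)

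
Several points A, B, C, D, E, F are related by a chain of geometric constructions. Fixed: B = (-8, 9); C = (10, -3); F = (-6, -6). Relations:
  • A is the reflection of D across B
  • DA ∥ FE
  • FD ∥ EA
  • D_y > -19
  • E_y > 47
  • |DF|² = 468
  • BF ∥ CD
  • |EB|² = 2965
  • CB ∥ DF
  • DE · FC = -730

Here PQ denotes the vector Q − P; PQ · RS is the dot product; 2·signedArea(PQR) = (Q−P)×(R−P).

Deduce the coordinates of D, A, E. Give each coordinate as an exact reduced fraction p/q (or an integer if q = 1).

1. D_x = 12  [CB ∥ DF ∩ BF ∥ CD]
2. D_y = -18  [CB ∥ DF ∩ BF ∥ CD]
   → D = (12, -18)
3. A_x = -28  [A is the reflection of D across B]
4. A_y = 36  [A is the reflection of D across B]
   → A = (-28, 36)
5. E_x = -46  [FD ∥ EA ∩ DA ∥ FE]
6. E_y = 48  [FD ∥ EA ∩ DA ∥ FE]
   → E = (-46, 48)

A = (-28, 36)
D = (12, -18)
E = (-46, 48)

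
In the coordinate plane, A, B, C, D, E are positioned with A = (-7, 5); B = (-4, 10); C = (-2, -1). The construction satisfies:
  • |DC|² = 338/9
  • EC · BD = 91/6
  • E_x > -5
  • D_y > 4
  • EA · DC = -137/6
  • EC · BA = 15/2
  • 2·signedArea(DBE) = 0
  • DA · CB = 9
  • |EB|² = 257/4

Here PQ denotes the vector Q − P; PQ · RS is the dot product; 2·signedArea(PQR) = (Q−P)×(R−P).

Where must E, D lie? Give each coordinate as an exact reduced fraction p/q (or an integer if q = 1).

1. E_x = -9/2  [line 3·x + 5·y + 7/2 = 0 ∩ |EB|² = 257/4]
2. E_y = 2  [line 3·x + 5·y + 7/2 = 0 ∩ |EB|² = 257/4]
   → E = (-9/2, 2)
3. D_x = -13/3  [EA · DC = -137/6 ∩ 2·signedArea(DBE) = 0]
4. D_y = 14/3  [EA · DC = -137/6 ∩ 2·signedArea(DBE) = 0]
   → D = (-13/3, 14/3)

D = (-13/3, 14/3)
E = (-9/2, 2)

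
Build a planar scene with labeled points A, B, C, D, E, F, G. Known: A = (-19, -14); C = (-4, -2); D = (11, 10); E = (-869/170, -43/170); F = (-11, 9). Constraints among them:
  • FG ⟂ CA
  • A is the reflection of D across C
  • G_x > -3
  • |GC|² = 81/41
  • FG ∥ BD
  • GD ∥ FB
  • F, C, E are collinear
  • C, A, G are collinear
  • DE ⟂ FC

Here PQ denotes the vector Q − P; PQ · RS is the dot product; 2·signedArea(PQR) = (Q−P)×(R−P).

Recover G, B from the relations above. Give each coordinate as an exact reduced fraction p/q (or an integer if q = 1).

1. G_x = -119/41  [C, A, G are collinear ∩ FG ⟂ CA]
2. G_y = -46/41  [C, A, G are collinear ∩ FG ⟂ CA]
   → G = (-119/41, -46/41)
3. B_x = 119/41  [FG ∥ BD ∩ GD ∥ FB]
4. B_y = 825/41  [FG ∥ BD ∩ GD ∥ FB]
   → B = (119/41, 825/41)

B = (119/41, 825/41)
G = (-119/41, -46/41)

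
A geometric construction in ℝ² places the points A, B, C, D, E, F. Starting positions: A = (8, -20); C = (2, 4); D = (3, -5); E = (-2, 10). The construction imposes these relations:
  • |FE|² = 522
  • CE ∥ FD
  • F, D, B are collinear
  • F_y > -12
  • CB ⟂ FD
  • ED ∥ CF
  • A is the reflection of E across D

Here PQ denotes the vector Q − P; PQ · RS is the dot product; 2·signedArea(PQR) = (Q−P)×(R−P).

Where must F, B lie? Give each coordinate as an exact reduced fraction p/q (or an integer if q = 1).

B = (-19/13, 22/13)
F = (7, -11)

1. F_x = 7  [CE ∥ FD ∩ ED ∥ CF]
2. F_y = -11  [CE ∥ FD ∩ ED ∥ CF]
   → F = (7, -11)
3. B_x = -19/13  [F, D, B are collinear ∩ CB ⟂ FD]
4. B_y = 22/13  [F, D, B are collinear ∩ CB ⟂ FD]
   → B = (-19/13, 22/13)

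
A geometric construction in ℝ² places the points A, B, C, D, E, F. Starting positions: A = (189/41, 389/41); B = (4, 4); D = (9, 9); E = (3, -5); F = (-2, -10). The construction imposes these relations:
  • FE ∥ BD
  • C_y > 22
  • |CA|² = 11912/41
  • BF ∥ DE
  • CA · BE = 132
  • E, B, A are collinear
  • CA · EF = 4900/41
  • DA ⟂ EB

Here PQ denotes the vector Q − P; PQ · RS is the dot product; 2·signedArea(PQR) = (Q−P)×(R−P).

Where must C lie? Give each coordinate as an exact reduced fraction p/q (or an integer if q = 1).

C = (15, 23)

1. C_x = 15  [CA · BE = 132 ∩ CA · EF = 4900/41]
2. C_y = 23  [CA · BE = 132 ∩ CA · EF = 4900/41]
   → C = (15, 23)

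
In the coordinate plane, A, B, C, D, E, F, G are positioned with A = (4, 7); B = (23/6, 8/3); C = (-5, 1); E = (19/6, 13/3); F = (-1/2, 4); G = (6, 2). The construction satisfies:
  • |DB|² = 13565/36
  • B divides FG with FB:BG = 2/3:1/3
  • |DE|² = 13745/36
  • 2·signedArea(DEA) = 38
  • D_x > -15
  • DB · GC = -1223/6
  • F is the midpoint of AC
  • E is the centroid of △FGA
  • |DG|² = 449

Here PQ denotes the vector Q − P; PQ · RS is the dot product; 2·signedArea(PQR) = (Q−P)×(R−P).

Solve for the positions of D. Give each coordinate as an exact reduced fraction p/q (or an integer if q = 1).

1. D_x = -14  [DB · GC = -1223/6 ∩ 2·signedArea(DEA) = 38]
2. D_y = -5  [DB · GC = -1223/6 ∩ 2·signedArea(DEA) = 38]
   → D = (-14, -5)

D = (-14, -5)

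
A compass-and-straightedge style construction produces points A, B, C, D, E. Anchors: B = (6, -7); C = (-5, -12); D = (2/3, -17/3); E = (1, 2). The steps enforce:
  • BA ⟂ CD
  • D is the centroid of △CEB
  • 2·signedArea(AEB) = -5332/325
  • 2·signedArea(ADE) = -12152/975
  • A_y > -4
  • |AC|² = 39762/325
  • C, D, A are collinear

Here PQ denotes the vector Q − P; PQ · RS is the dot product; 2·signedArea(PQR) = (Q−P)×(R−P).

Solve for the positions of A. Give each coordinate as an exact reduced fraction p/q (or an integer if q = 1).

A = (772/325, -1221/325)

1. A_x = 772/325  [C, D, A are collinear ∩ BA ⟂ CD]
2. A_y = -1221/325  [C, D, A are collinear ∩ BA ⟂ CD]
   → A = (772/325, -1221/325)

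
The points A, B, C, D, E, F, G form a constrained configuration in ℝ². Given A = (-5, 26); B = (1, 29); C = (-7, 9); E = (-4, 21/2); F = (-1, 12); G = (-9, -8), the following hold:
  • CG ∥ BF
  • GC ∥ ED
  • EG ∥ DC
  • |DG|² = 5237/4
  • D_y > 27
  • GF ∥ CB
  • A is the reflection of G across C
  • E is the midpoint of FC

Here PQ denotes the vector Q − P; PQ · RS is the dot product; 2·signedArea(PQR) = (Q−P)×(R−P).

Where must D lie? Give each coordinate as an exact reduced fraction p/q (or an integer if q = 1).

1. D_x = -2  [EG ∥ DC ∩ GC ∥ ED]
2. D_y = 55/2  [EG ∥ DC ∩ GC ∥ ED]
   → D = (-2, 55/2)

D = (-2, 55/2)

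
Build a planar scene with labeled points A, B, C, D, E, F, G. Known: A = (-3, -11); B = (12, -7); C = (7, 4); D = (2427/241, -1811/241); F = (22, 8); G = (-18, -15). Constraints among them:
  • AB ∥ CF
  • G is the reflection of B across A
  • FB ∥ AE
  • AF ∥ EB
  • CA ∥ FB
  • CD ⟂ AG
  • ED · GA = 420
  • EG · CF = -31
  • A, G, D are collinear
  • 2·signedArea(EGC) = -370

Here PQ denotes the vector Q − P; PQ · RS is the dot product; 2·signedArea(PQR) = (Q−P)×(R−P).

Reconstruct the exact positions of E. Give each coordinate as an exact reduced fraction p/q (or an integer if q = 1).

E = (-13, -26)

1. E_x = -13  [AF ∥ EB ∩ FB ∥ AE]
2. E_y = -26  [AF ∥ EB ∩ FB ∥ AE]
   → E = (-13, -26)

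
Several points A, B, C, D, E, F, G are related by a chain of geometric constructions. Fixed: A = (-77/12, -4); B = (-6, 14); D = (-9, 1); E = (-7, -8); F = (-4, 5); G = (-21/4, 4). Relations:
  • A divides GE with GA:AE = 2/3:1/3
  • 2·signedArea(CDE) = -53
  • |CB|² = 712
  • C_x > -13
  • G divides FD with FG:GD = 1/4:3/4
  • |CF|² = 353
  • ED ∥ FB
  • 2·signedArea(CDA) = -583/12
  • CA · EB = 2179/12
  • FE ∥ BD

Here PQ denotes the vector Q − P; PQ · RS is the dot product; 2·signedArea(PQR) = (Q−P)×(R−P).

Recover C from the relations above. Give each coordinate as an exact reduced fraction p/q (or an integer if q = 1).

1. C_x = -12  [2·signedArea(CDE) = -53 ∩ CA · EB = 2179/12]
2. C_y = -12  [2·signedArea(CDE) = -53 ∩ CA · EB = 2179/12]
   → C = (-12, -12)

C = (-12, -12)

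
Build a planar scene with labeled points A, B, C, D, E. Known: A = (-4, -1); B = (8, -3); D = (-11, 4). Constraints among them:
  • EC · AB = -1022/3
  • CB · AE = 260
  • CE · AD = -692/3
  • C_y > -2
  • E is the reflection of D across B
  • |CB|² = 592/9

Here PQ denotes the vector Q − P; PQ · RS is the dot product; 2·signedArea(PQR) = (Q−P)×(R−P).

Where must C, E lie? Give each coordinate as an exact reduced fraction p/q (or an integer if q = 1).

C = (0, -5/3)
E = (27, -10)

1. E_x = 27  [E is the reflection of D across B]
2. E_y = -10  [E is the reflection of D across B]
   → E = (27, -10)
3. C_x = 0  [CB · AE = 260 ∩ EC · AB = -1022/3]
4. C_y = -5/3  [CB · AE = 260 ∩ EC · AB = -1022/3]
   → C = (0, -5/3)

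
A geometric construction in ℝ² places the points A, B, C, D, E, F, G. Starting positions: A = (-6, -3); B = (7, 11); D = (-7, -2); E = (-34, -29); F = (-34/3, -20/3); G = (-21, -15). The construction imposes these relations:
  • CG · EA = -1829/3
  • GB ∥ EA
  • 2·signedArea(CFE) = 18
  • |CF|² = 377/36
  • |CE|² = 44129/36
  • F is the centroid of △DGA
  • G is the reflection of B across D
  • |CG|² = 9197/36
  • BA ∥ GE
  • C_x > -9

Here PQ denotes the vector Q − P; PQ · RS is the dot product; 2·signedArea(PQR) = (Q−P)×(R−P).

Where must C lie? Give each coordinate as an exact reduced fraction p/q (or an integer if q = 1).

C = (-26/3, -29/6)

1. C_x = -26/3  [2·signedArea(CFE) = 18 ∩ CG · EA = -1829/3]
2. C_y = -29/6  [2·signedArea(CFE) = 18 ∩ CG · EA = -1829/3]
   → C = (-26/3, -29/6)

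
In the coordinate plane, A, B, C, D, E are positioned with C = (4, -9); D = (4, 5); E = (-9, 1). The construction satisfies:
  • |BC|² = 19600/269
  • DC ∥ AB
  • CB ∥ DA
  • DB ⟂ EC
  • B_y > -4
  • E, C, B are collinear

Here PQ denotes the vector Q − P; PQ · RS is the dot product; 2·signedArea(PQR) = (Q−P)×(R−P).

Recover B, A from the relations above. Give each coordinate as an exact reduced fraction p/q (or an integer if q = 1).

A = (-744/269, 2745/269)
B = (-744/269, -1021/269)

1. B_x = -744/269  [E, C, B are collinear ∩ DB ⟂ EC]
2. B_y = -1021/269  [E, C, B are collinear ∩ DB ⟂ EC]
   → B = (-744/269, -1021/269)
3. A_x = -744/269  [DC ∥ AB ∩ CB ∥ DA]
4. A_y = 2745/269  [DC ∥ AB ∩ CB ∥ DA]
   → A = (-744/269, 2745/269)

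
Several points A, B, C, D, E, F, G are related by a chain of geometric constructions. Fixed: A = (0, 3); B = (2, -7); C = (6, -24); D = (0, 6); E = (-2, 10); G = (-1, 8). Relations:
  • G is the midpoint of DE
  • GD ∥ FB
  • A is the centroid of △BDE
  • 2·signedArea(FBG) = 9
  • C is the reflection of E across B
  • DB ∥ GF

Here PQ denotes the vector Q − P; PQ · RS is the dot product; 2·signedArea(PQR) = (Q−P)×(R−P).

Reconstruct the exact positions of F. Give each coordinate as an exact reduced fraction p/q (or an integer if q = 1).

F = (1, -5)

1. F_x = 1  [GD ∥ FB ∩ DB ∥ GF]
2. F_y = -5  [GD ∥ FB ∩ DB ∥ GF]
   → F = (1, -5)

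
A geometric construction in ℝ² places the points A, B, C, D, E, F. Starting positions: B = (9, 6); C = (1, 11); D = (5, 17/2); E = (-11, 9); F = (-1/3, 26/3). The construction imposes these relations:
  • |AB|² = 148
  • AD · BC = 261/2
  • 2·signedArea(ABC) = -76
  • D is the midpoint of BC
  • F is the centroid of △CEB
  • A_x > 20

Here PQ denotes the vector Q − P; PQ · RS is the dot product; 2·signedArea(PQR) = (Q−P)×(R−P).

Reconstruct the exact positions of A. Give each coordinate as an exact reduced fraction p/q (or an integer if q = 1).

1. A_x = 21  [AD · BC = 261/2 ∩ 2·signedArea(ABC) = -76]
2. A_y = 8  [AD · BC = 261/2 ∩ 2·signedArea(ABC) = -76]
   → A = (21, 8)

A = (21, 8)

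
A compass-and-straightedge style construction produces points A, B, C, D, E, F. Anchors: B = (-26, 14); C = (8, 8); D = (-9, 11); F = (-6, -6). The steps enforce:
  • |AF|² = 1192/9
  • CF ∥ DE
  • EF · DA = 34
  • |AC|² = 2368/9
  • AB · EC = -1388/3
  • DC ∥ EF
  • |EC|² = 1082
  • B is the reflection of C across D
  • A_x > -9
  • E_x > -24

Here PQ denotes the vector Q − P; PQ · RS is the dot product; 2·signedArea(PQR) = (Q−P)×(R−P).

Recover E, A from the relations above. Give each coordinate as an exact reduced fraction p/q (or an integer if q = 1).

1. E_x = -23  [DC ∥ EF ∩ CF ∥ DE]
2. E_y = -3  [DC ∥ EF ∩ CF ∥ DE]
   → E = (-23, -3)
3. A_x = -8  [AB · EC = -1388/3 ∩ EF · DA = 34]
4. A_y = 16/3  [AB · EC = -1388/3 ∩ EF · DA = 34]
   → A = (-8, 16/3)

A = (-8, 16/3)
E = (-23, -3)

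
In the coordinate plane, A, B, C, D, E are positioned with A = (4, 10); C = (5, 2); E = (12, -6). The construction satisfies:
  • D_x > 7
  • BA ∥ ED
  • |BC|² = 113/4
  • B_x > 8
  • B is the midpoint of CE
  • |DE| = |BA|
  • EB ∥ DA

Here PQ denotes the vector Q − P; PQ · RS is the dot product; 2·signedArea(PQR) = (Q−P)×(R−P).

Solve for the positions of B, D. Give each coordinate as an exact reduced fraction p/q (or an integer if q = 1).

1. B_x = 17/2  [B is the midpoint of CE]
2. B_y = -2  [B is the midpoint of CE]
   → B = (17/2, -2)
3. D_x = 15/2  [EB ∥ DA ∩ BA ∥ ED]
4. D_y = 6  [EB ∥ DA ∩ BA ∥ ED]
   → D = (15/2, 6)

B = (17/2, -2)
D = (15/2, 6)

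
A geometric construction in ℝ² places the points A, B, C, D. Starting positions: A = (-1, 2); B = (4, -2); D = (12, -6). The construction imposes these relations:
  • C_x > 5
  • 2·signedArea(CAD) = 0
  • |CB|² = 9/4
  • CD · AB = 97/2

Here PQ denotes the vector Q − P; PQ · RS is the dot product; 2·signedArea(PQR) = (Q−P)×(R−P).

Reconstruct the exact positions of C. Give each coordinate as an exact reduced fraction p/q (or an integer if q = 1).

1. C_x = 11/2  [2·signedArea(CAD) = 0 ∩ CD · AB = 97/2]
2. C_y = -2  [2·signedArea(CAD) = 0 ∩ CD · AB = 97/2]
   → C = (11/2, -2)

C = (11/2, -2)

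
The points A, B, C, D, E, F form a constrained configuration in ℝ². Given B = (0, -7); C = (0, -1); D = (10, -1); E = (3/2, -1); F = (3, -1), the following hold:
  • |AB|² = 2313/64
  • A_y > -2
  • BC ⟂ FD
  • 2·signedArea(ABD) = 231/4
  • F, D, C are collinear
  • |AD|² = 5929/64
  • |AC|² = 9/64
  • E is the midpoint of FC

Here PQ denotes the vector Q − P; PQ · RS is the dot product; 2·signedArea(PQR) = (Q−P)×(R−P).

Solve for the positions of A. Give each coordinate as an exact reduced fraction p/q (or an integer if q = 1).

A = (3/8, -1)

1. A_x = 3/8  [line -6·x + 10·y + 49/4 = 0 ∩ |AB|² = 2313/64]
2. A_y = -1  [line -6·x + 10·y + 49/4 = 0 ∩ |AB|² = 2313/64]
   → A = (3/8, -1)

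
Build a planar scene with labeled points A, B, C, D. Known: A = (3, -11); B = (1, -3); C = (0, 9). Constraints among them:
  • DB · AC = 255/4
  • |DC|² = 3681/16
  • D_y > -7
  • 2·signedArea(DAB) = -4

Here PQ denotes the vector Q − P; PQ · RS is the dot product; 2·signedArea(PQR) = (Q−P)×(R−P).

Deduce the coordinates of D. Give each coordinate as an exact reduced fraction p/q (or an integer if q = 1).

D = (9/4, -6)

1. D_x = 9/4  [2·signedArea(DAB) = -4 ∩ DB · AC = 255/4]
2. D_y = -6  [2·signedArea(DAB) = -4 ∩ DB · AC = 255/4]
   → D = (9/4, -6)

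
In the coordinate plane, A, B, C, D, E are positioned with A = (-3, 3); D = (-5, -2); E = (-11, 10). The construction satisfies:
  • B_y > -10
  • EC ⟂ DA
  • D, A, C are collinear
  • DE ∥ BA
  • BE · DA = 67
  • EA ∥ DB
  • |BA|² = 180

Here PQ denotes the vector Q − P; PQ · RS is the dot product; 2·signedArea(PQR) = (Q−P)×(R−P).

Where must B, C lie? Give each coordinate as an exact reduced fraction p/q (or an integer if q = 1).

1. B_x = 3  [DE ∥ BA ∩ EA ∥ DB]
2. B_y = -9  [DE ∥ BA ∩ EA ∥ DB]
   → B = (3, -9)
3. C_x = -49/29  [D, A, C are collinear ∩ EC ⟂ DA]
4. C_y = 182/29  [D, A, C are collinear ∩ EC ⟂ DA]
   → C = (-49/29, 182/29)

B = (3, -9)
C = (-49/29, 182/29)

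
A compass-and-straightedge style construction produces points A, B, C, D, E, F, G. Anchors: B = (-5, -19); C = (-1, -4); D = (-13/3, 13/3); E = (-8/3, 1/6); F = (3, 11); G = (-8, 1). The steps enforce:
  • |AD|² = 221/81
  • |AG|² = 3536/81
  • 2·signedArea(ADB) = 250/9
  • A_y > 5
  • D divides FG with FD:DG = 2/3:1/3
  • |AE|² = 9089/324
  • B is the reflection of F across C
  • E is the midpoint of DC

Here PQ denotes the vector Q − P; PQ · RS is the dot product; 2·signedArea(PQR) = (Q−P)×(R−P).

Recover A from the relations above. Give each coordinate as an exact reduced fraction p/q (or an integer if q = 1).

1. A_x = -28/9  [line 70/3·x + -2/3·y + 686/9 = 0 ∩ |AD|² = 221/81]
2. A_y = 49/9  [line 70/3·x + -2/3·y + 686/9 = 0 ∩ |AD|² = 221/81]
   → A = (-28/9, 49/9)

A = (-28/9, 49/9)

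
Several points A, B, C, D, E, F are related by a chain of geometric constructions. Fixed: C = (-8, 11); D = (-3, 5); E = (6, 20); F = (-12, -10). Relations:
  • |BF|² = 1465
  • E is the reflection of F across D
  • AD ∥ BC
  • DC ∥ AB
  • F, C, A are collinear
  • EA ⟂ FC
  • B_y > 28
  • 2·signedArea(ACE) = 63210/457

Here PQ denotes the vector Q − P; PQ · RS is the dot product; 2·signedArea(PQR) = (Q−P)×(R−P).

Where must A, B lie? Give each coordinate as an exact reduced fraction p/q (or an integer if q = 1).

A = (-2676/457, 10172/457)
B = (-4961/457, 12914/457)

1. A_x = -2676/457  [F, C, A are collinear ∩ EA ⟂ FC]
2. A_y = 10172/457  [F, C, A are collinear ∩ EA ⟂ FC]
   → A = (-2676/457, 10172/457)
3. B_x = -4961/457  [AD ∥ BC ∩ DC ∥ AB]
4. B_y = 12914/457  [AD ∥ BC ∩ DC ∥ AB]
   → B = (-4961/457, 12914/457)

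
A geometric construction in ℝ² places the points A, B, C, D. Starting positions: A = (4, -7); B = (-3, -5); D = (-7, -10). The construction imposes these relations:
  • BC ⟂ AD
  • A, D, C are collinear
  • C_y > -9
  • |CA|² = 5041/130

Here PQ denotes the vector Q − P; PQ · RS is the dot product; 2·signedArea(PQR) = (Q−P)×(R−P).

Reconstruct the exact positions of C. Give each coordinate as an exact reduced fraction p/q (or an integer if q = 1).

C = (-261/130, -1123/130)

1. C_x = -261/130  [A, D, C are collinear ∩ BC ⟂ AD]
2. C_y = -1123/130  [A, D, C are collinear ∩ BC ⟂ AD]
   → C = (-261/130, -1123/130)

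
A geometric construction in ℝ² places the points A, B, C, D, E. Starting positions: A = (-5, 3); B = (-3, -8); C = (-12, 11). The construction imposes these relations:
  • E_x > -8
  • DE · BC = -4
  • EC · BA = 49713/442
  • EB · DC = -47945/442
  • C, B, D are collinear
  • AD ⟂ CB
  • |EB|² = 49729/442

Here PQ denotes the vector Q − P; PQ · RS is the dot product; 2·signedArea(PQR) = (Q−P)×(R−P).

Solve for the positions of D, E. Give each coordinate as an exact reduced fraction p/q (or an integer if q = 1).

1. D_x = -3369/442  [C, B, D are collinear ∩ AD ⟂ CB]
2. D_y = 777/442  [C, B, D are collinear ∩ AD ⟂ CB]
   → D = (-3369/442, 777/442)
3. E_x = -3333/442  [EC · BA = 49713/442 ∩ EB · DC = -47945/442]
4. E_y = 701/442  [EC · BA = 49713/442 ∩ EB · DC = -47945/442]
   → E = (-3333/442, 701/442)

D = (-3369/442, 777/442)
E = (-3333/442, 701/442)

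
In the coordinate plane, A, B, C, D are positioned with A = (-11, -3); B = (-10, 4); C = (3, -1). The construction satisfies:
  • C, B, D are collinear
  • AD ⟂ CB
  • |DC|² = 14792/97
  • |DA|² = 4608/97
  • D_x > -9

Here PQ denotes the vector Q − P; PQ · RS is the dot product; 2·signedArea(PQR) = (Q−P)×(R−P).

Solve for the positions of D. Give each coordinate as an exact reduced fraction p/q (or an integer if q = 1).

1. D_x = -827/97  [C, B, D are collinear ∩ AD ⟂ CB]
2. D_y = 333/97  [C, B, D are collinear ∩ AD ⟂ CB]
   → D = (-827/97, 333/97)

D = (-827/97, 333/97)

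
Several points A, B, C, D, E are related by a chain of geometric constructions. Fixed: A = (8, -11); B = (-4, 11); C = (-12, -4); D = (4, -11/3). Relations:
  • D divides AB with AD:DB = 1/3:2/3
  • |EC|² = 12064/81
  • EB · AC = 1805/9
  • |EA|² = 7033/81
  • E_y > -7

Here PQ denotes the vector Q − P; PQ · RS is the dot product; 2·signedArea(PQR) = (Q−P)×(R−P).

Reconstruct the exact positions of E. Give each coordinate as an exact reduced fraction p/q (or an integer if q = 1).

1. E_x = 0  [line 20·x + -7·y + -392/9 = 0 ∩ |EC|² = 12064/81]
2. E_y = -56/9  [line 20·x + -7·y + -392/9 = 0 ∩ |EC|² = 12064/81]
   → E = (0, -56/9)

E = (0, -56/9)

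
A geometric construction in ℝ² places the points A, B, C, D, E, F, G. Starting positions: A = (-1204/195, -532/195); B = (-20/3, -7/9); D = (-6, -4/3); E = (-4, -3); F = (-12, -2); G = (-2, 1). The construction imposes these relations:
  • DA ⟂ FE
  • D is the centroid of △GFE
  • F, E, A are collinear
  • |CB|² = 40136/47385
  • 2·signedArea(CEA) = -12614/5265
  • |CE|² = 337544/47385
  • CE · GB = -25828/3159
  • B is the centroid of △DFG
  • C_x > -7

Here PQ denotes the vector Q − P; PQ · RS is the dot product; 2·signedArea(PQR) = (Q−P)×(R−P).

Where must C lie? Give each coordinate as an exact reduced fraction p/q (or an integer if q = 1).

C = (-3674/585, -2831/1755)

1. C_x = -3674/585  [CE · GB = -25828/3159 ∩ 2·signedArea(CEA) = -12614/5265]
2. C_y = -2831/1755  [CE · GB = -25828/3159 ∩ 2·signedArea(CEA) = -12614/5265]
   → C = (-3674/585, -2831/1755)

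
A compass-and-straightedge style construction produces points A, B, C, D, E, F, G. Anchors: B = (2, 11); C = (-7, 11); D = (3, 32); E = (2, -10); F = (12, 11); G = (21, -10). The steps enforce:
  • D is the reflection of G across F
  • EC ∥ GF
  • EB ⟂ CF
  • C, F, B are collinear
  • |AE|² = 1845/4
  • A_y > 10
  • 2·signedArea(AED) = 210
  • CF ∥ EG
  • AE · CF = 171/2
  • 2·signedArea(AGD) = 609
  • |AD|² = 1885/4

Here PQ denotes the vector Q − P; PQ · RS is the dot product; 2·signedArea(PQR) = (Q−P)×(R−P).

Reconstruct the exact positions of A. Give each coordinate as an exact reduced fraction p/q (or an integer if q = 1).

1. A_x = -5/2  [2·signedArea(AGD) = 609 ∩ 2·signedArea(AED) = 210]
2. A_y = 11  [2·signedArea(AGD) = 609 ∩ 2·signedArea(AED) = 210]
   → A = (-5/2, 11)

A = (-5/2, 11)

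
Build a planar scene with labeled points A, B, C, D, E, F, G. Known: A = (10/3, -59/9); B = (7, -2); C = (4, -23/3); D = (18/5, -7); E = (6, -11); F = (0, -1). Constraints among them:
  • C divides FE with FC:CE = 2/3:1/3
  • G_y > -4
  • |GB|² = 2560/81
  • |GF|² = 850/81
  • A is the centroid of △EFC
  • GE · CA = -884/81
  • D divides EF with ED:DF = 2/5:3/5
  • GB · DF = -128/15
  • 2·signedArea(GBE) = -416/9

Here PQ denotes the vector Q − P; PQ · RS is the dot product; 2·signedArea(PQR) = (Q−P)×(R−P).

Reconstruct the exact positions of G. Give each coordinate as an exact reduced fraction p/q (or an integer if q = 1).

1. G_x = 5/3  [GB · DF = -128/15 ∩ 2·signedArea(GBE) = -416/9]
2. G_y = -34/9  [GB · DF = -128/15 ∩ 2·signedArea(GBE) = -416/9]
   → G = (5/3, -34/9)

G = (5/3, -34/9)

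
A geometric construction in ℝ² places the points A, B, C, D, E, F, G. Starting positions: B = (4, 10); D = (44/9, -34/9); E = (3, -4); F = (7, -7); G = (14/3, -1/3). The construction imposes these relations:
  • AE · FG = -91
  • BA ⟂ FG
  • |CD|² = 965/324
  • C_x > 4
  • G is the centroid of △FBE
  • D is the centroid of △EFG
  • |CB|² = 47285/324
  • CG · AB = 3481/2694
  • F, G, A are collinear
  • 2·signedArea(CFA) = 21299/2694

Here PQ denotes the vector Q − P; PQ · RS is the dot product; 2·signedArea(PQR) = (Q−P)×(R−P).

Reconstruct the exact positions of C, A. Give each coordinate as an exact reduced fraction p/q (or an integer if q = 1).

1. A_x = 616/449  [F, G, A are collinear ∩ BA ⟂ FG]
2. A_y = 4077/449  [F, G, A are collinear ∩ BA ⟂ FG]
   → A = (616/449, 4077/449)
3. C_x = 43/9  [line -7220/449·x + -2527/449·y + 175807/2694 = 0 ∩ |CB|² = 47285/324]
4. C_y = -37/18  [line -7220/449·x + -2527/449·y + 175807/2694 = 0 ∩ |CB|² = 47285/324]
   → C = (43/9, -37/18)

A = (616/449, 4077/449)
C = (43/9, -37/18)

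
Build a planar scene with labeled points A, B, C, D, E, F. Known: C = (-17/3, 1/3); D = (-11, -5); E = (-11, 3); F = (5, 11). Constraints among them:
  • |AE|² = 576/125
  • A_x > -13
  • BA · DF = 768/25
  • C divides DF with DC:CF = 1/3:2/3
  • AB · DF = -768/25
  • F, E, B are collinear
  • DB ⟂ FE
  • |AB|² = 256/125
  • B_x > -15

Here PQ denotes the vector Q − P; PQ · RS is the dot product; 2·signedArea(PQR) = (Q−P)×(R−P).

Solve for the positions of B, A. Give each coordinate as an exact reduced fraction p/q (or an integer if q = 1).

1. B_x = -71/5  [F, E, B are collinear ∩ DB ⟂ FE]
2. B_y = 7/5  [F, E, B are collinear ∩ DB ⟂ FE]
   → B = (-71/5, 7/5)
3. A_x = -323/25  [line -16·x + -16·y + -4352/25 = 0 ∩ |AB|² = 256/125]
4. A_y = 51/25  [line -16·x + -16·y + -4352/25 = 0 ∩ |AB|² = 256/125]
   → A = (-323/25, 51/25)

A = (-323/25, 51/25)
B = (-71/5, 7/5)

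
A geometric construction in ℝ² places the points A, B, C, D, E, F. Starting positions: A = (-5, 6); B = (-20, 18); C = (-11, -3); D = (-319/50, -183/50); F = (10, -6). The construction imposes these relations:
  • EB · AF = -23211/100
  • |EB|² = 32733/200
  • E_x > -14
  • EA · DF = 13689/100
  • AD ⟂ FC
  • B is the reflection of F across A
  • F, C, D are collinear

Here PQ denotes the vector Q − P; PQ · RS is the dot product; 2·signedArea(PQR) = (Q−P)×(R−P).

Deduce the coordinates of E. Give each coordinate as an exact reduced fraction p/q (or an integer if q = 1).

1. E_x = -1319/100  [EA · DF = 13689/100 ∩ EB · AF = -23211/100]
2. E_y = 717/100  [EA · DF = 13689/100 ∩ EB · AF = -23211/100]
   → E = (-1319/100, 717/100)

E = (-1319/100, 717/100)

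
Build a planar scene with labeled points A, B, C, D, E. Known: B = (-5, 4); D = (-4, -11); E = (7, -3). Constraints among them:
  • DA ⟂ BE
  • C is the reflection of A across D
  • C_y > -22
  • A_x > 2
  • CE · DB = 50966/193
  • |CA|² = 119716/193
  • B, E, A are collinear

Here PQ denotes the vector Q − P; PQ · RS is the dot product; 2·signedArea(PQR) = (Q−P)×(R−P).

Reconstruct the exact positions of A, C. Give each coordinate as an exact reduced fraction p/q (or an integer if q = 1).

A = (439/193, -47/193)
C = (-1983/193, -4199/193)

1. A_x = 439/193  [B, E, A are collinear ∩ DA ⟂ BE]
2. A_y = -47/193  [B, E, A are collinear ∩ DA ⟂ BE]
   → A = (439/193, -47/193)
3. C_x = -1983/193  [C is the reflection of A across D]
4. C_y = -4199/193  [C is the reflection of A across D]
   → C = (-1983/193, -4199/193)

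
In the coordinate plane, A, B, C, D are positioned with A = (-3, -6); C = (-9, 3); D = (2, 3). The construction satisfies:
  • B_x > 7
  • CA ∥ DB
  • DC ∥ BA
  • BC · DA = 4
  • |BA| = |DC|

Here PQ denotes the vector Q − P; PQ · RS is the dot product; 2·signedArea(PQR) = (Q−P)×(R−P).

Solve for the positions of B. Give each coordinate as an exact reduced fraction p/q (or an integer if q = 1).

1. B_x = 8  [DC ∥ BA ∩ CA ∥ DB]
2. B_y = -6  [DC ∥ BA ∩ CA ∥ DB]
   → B = (8, -6)

B = (8, -6)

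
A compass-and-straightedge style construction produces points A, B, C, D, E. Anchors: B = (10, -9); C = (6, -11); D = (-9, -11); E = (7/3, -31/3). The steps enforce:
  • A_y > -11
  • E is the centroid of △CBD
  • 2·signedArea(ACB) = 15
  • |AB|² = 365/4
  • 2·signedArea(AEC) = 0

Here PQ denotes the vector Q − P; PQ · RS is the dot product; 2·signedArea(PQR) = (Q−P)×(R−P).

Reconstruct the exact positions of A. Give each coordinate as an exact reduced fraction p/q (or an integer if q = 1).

A = (1/2, -10)

1. A_x = 1/2  [2·signedArea(AEC) = 0 ∩ 2·signedArea(ACB) = 15]
2. A_y = -10  [2·signedArea(AEC) = 0 ∩ 2·signedArea(ACB) = 15]
   → A = (1/2, -10)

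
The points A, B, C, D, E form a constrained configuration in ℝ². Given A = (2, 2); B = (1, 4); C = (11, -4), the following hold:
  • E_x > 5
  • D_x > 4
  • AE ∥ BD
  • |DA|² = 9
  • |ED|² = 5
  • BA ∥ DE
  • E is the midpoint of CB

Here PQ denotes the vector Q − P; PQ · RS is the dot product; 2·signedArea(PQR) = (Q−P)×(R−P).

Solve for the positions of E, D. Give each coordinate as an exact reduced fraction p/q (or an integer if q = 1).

D = (5, 2)
E = (6, 0)

1. E_x = 6  [E is the midpoint of CB]
2. E_y = 0  [E is the midpoint of CB]
   → E = (6, 0)
3. D_x = 5  [BA ∥ DE ∩ AE ∥ BD]
4. D_y = 2  [BA ∥ DE ∩ AE ∥ BD]
   → D = (5, 2)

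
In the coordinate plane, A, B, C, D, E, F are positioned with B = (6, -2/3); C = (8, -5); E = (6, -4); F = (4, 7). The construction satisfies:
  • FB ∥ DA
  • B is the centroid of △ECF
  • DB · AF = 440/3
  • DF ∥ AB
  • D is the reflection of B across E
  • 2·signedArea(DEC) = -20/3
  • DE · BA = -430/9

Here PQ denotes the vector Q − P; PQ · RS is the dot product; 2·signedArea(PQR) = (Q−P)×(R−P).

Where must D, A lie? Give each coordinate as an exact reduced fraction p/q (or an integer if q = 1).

1. D_x = 6  [D is the reflection of B across E]
2. D_y = -22/3  [D is the reflection of B across E]
   → D = (6, -22/3)
3. A_x = 8  [DF ∥ AB ∩ FB ∥ DA]
4. A_y = -15  [DF ∥ AB ∩ FB ∥ DA]
   → A = (8, -15)

A = (8, -15)
D = (6, -22/3)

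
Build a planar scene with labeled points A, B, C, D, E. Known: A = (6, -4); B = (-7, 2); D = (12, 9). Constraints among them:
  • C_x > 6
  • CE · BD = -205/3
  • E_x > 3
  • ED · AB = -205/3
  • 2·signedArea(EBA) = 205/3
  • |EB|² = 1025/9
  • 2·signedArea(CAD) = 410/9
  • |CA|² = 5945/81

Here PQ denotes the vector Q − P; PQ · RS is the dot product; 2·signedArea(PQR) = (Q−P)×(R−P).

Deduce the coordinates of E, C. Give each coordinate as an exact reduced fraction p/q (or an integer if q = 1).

1. E_x = 11/3  [2·signedArea(EBA) = 205/3 ∩ ED · AB = -205/3]
2. E_y = 7/3  [2·signedArea(EBA) = 205/3 ∩ ED · AB = -205/3]
   → E = (11/3, 7/3)
3. C_x = 58/9  [CE · BD = -205/3 ∩ 2·signedArea(CAD) = 410/9]
4. C_y = 41/9  [CE · BD = -205/3 ∩ 2·signedArea(CAD) = 410/9]
   → C = (58/9, 41/9)

C = (58/9, 41/9)
E = (11/3, 7/3)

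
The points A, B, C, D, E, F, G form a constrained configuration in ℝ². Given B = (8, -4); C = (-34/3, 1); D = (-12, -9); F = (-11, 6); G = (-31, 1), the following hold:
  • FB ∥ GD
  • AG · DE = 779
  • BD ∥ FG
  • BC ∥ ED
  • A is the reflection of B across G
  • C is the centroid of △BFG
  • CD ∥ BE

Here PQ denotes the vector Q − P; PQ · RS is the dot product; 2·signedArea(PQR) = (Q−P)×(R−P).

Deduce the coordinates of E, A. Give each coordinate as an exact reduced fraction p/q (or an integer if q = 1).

1. E_x = 22/3  [BC ∥ ED ∩ CD ∥ BE]
2. E_y = -14  [BC ∥ ED ∩ CD ∥ BE]
   → E = (22/3, -14)
3. A_x = -70  [A is the reflection of B across G]
4. A_y = 6  [A is the reflection of B across G]
   → A = (-70, 6)

A = (-70, 6)
E = (22/3, -14)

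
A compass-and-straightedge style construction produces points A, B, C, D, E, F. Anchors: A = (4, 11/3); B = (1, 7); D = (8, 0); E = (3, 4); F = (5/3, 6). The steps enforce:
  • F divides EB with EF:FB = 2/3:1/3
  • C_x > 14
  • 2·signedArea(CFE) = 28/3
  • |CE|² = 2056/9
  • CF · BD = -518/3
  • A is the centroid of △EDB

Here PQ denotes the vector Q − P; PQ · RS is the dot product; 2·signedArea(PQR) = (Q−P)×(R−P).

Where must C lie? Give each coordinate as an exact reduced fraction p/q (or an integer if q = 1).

1. C_x = 43/3  [2·signedArea(CFE) = 28/3 ∩ CF · BD = -518/3]
2. C_y = -6  [2·signedArea(CFE) = 28/3 ∩ CF · BD = -518/3]
   → C = (43/3, -6)

C = (43/3, -6)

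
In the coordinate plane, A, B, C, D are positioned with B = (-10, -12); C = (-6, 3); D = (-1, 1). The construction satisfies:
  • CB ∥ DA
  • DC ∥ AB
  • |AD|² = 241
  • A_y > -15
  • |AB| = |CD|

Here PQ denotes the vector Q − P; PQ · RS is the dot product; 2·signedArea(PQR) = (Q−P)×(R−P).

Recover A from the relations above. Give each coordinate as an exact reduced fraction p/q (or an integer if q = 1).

A = (-5, -14)

1. A_x = -5  [DC ∥ AB ∩ CB ∥ DA]
2. A_y = -14  [DC ∥ AB ∩ CB ∥ DA]
   → A = (-5, -14)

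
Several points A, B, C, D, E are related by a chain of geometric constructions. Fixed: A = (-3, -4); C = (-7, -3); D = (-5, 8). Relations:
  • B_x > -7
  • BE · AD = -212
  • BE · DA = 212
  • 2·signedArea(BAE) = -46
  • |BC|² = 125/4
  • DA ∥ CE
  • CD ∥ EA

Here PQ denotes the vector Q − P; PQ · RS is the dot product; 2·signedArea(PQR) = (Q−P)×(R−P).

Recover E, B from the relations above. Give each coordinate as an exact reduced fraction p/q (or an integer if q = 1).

1. E_x = -5  [CD ∥ EA ∩ DA ∥ CE]
2. E_y = -15  [CD ∥ EA ∩ DA ∥ CE]
   → E = (-5, -15)
3. B_x = -6  [2·signedArea(BAE) = -46 ∩ BE · DA = 212]
4. B_y = 5/2  [2·signedArea(BAE) = -46 ∩ BE · DA = 212]
   → B = (-6, 5/2)

B = (-6, 5/2)
E = (-5, -15)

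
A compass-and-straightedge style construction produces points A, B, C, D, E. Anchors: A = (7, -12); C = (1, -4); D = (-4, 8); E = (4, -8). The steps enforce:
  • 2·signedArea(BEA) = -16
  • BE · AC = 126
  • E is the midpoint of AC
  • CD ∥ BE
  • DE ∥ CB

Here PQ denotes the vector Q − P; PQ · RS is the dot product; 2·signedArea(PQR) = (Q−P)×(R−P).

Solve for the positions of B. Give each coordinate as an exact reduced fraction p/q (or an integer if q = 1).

B = (9, -20)

1. B_x = 9  [CD ∥ BE ∩ DE ∥ CB]
2. B_y = -20  [CD ∥ BE ∩ DE ∥ CB]
   → B = (9, -20)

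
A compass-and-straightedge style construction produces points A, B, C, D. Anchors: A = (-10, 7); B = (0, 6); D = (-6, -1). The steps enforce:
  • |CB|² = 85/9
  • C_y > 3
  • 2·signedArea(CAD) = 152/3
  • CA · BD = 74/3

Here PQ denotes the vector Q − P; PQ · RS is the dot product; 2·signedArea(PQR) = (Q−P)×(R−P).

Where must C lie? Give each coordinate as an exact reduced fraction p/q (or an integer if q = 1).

C = (-2, 11/3)

1. C_x = -2  [2·signedArea(CAD) = 152/3 ∩ CA · BD = 74/3]
2. C_y = 11/3  [2·signedArea(CAD) = 152/3 ∩ CA · BD = 74/3]
   → C = (-2, 11/3)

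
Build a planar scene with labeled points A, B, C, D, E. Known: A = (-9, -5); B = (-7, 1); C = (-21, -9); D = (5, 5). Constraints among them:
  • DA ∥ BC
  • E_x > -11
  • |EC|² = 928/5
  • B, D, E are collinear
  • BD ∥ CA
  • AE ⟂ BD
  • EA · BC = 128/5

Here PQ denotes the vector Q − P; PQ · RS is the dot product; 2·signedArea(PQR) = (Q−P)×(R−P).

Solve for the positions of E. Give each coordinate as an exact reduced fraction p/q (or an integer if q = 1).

1. E_x = -53/5  [B, D, E are collinear ∩ AE ⟂ BD]
2. E_y = -1/5  [B, D, E are collinear ∩ AE ⟂ BD]
   → E = (-53/5, -1/5)

E = (-53/5, -1/5)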